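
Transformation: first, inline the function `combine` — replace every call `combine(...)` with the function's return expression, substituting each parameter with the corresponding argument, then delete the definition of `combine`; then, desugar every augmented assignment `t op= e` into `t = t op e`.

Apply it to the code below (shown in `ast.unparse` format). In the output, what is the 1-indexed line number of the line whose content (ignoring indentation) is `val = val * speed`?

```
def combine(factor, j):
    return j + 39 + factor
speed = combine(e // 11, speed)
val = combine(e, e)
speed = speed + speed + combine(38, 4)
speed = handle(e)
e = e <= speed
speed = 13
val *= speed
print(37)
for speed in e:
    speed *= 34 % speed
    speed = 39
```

Transformed code:
speed = speed + 39 + e // 11
val = e + 39 + e
speed = speed + speed + (4 + 39 + 38)
speed = handle(e)
e = e <= speed
speed = 13
val = val * speed
print(37)
for speed in e:
    speed = speed * (34 % speed)
    speed = 39

7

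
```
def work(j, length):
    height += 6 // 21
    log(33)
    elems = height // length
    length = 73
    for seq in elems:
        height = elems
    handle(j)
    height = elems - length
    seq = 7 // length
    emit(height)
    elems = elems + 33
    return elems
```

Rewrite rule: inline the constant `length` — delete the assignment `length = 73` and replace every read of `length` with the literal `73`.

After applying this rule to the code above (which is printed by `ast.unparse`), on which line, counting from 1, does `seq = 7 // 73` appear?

Transformed code:
def work(j, length):
    height += 6 // 21
    log(33)
    elems = height // 73
    for seq in elems:
        height = elems
    handle(j)
    height = elems - 73
    seq = 7 // 73
    emit(height)
    elems = elems + 33
    return elems

9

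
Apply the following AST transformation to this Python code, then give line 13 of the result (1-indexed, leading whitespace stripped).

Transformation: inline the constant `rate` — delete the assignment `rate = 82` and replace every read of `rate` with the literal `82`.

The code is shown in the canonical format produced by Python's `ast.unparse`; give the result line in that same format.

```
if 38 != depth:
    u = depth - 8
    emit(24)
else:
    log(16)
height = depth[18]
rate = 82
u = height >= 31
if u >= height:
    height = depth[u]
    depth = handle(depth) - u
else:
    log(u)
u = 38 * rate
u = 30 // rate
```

Transformed code:
if 38 != depth:
    u = depth - 8
    emit(24)
else:
    log(16)
height = depth[18]
u = height >= 31
if u >= height:
    height = depth[u]
    depth = handle(depth) - u
else:
    log(u)
u = 38 * 82
u = 30 // 82

u = 38 * 82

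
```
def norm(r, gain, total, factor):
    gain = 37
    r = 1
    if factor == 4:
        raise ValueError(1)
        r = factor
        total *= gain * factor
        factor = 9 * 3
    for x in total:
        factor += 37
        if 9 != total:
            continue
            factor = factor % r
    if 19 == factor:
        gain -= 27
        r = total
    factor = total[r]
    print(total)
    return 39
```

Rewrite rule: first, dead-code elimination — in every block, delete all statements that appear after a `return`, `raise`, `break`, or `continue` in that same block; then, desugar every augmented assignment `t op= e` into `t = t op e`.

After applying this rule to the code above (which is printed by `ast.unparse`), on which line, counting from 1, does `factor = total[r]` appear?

13

Transformed code:
def norm(r, gain, total, factor):
    gain = 37
    r = 1
    if factor == 4:
        raise ValueError(1)
    for x in total:
        factor = factor + 37
        if 9 != total:
            continue
    if 19 == factor:
        gain = gain - 27
        r = total
    factor = total[r]
    print(total)
    return 39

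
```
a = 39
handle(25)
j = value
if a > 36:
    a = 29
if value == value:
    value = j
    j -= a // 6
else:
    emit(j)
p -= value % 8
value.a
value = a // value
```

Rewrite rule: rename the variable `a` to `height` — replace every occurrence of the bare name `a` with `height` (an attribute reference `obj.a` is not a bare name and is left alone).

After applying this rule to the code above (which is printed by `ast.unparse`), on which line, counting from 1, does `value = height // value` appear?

13

Transformed code:
height = 39
handle(25)
j = value
if height > 36:
    height = 29
if value == value:
    value = j
    j -= height // 6
else:
    emit(j)
p -= value % 8
value.a
value = height // value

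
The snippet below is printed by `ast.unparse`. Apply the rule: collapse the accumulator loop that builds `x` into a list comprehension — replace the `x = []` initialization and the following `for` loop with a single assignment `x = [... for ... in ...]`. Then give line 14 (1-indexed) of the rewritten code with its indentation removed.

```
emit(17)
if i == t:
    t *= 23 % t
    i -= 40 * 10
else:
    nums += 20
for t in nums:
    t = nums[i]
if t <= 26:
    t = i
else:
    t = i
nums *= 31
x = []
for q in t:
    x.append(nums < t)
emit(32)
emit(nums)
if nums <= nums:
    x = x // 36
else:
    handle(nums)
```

x = [nums < t for q in t]

Transformed code:
emit(17)
if i == t:
    t *= 23 % t
    i -= 40 * 10
else:
    nums += 20
for t in nums:
    t = nums[i]
if t <= 26:
    t = i
else:
    t = i
nums *= 31
x = [nums < t for q in t]
emit(32)
emit(nums)
if nums <= nums:
    x = x // 36
else:
    handle(nums)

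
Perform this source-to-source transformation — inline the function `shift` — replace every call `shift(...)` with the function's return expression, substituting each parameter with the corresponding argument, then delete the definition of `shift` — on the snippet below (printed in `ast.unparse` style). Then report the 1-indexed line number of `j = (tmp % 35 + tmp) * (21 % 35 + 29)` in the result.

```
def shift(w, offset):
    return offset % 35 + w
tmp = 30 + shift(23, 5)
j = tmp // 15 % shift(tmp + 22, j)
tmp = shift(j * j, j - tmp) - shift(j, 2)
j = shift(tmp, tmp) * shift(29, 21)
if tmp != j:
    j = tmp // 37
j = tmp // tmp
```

Transformed code:
tmp = 30 + (5 % 35 + 23)
j = tmp // 15 % (j % 35 + (tmp + 22))
tmp = (j - tmp) % 35 + j * j - (2 % 35 + j)
j = (tmp % 35 + tmp) * (21 % 35 + 29)
if tmp != j:
    j = tmp // 37
j = tmp // tmp

4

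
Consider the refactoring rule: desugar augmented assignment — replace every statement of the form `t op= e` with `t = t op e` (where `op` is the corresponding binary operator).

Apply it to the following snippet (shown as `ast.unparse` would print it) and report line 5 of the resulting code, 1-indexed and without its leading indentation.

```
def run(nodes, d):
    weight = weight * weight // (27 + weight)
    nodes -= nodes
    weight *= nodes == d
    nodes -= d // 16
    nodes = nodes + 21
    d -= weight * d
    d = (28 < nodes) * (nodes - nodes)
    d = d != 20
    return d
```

Transformed code:
def run(nodes, d):
    weight = weight * weight // (27 + weight)
    nodes = nodes - nodes
    weight = weight * (nodes == d)
    nodes = nodes - d // 16
    nodes = nodes + 21
    d = d - weight * d
    d = (28 < nodes) * (nodes - nodes)
    d = d != 20
    return d

nodes = nodes - d // 16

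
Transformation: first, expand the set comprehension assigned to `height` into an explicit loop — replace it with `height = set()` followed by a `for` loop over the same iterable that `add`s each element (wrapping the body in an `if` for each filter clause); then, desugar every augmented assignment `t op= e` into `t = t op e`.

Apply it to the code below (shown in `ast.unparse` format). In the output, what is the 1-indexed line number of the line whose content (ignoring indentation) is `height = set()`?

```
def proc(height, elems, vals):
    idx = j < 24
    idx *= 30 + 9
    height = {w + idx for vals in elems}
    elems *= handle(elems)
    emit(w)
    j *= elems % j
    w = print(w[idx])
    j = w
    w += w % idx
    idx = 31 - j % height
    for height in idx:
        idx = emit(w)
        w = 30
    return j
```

Transformed code:
def proc(height, elems, vals):
    idx = j < 24
    idx = idx * (30 + 9)
    height = set()
    for vals in elems:
        height.add(w + idx)
    elems = elems * handle(elems)
    emit(w)
    j = j * (elems % j)
    w = print(w[idx])
    j = w
    w = w + w % idx
    idx = 31 - j % height
    for height in idx:
        idx = emit(w)
        w = 30
    return j

4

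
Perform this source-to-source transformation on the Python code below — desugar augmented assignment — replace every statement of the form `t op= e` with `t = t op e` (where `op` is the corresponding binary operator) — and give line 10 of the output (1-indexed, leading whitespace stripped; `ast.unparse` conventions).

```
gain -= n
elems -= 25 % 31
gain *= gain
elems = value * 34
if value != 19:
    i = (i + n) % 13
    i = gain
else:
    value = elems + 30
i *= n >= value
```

Transformed code:
gain = gain - n
elems = elems - 25 % 31
gain = gain * gain
elems = value * 34
if value != 19:
    i = (i + n) % 13
    i = gain
else:
    value = elems + 30
i = i * (n >= value)

i = i * (n >= value)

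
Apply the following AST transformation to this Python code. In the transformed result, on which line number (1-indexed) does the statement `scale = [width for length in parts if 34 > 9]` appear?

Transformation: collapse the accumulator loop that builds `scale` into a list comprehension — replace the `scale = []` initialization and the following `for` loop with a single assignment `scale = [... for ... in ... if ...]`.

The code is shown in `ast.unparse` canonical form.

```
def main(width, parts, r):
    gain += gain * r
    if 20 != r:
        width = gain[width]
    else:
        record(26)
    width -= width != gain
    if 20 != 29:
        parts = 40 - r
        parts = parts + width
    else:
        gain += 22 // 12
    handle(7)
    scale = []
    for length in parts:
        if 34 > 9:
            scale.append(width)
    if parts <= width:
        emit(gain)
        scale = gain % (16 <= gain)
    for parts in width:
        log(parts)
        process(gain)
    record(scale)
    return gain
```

Transformed code:
def main(width, parts, r):
    gain += gain * r
    if 20 != r:
        width = gain[width]
    else:
        record(26)
    width -= width != gain
    if 20 != 29:
        parts = 40 - r
        parts = parts + width
    else:
        gain += 22 // 12
    handle(7)
    scale = [width for length in parts if 34 > 9]
    if parts <= width:
        emit(gain)
        scale = gain % (16 <= gain)
    for parts in width:
        log(parts)
        process(gain)
    record(scale)
    return gain

14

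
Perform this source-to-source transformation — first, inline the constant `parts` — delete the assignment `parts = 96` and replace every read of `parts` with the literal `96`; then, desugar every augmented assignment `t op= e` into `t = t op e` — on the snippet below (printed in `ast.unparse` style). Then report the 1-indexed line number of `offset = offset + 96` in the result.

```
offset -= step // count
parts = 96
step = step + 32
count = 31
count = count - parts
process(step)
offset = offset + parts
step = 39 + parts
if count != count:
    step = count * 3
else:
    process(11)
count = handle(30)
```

Transformed code:
offset = offset - step // count
step = step + 32
count = 31
count = count - 96
process(step)
offset = offset + 96
step = 39 + 96
if count != count:
    step = count * 3
else:
    process(11)
count = handle(30)

6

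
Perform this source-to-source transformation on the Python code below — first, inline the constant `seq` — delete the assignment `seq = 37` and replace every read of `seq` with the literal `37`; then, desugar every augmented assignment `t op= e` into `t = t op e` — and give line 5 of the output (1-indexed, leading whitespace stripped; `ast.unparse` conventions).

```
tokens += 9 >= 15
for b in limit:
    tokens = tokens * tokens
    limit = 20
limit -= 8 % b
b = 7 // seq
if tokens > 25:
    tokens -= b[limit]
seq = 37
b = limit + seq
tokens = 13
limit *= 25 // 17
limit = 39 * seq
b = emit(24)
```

Transformed code:
tokens = tokens + (9 >= 15)
for b in limit:
    tokens = tokens * tokens
    limit = 20
limit = limit - 8 % b
b = 7 // 37
if tokens > 25:
    tokens = tokens - b[limit]
b = limit + 37
tokens = 13
limit = limit * (25 // 17)
limit = 39 * 37
b = emit(24)

limit = limit - 8 % b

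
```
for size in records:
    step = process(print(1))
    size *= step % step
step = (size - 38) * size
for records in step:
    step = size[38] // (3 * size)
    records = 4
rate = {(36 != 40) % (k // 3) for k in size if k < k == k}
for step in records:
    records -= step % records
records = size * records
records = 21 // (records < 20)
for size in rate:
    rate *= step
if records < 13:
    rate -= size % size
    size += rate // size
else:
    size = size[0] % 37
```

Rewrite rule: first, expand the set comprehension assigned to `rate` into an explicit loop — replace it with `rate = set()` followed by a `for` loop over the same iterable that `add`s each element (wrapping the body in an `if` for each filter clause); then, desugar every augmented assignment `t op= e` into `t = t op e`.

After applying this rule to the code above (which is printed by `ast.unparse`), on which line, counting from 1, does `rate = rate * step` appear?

Transformed code:
for size in records:
    step = process(print(1))
    size = size * (step % step)
step = (size - 38) * size
for records in step:
    step = size[38] // (3 * size)
    records = 4
rate = set()
for k in size:
    if k < k == k:
        rate.add((36 != 40) % (k // 3))
for step in records:
    records = records - step % records
records = size * records
records = 21 // (records < 20)
for size in rate:
    rate = rate * step
if records < 13:
    rate = rate - size % size
    size = size + rate // size
else:
    size = size[0] % 37

17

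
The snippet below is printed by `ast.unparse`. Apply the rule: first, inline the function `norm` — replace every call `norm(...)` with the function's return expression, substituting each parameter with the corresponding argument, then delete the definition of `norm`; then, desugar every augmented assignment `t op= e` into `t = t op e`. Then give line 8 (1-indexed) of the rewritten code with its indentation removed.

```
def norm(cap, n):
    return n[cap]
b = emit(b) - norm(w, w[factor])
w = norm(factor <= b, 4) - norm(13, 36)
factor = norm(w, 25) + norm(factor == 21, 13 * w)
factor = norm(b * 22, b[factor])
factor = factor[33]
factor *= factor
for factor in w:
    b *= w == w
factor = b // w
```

b = b * (w == w)

Transformed code:
b = emit(b) - w[factor][w]
w = 4[factor <= b] - 36[13]
factor = 25[w] + (13 * w)[factor == 21]
factor = b[factor][b * 22]
factor = factor[33]
factor = factor * factor
for factor in w:
    b = b * (w == w)
factor = b // w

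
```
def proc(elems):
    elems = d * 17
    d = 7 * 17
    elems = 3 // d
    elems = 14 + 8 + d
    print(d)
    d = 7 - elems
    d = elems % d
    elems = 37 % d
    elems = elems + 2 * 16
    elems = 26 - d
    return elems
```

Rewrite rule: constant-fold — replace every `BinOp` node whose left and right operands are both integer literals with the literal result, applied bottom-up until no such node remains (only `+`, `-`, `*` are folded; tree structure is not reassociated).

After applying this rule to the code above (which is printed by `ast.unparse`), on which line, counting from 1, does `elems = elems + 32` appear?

10

Transformed code:
def proc(elems):
    elems = d * 17
    d = 119
    elems = 3 // d
    elems = 22 + d
    print(d)
    d = 7 - elems
    d = elems % d
    elems = 37 % d
    elems = elems + 32
    elems = 26 - d
    return elems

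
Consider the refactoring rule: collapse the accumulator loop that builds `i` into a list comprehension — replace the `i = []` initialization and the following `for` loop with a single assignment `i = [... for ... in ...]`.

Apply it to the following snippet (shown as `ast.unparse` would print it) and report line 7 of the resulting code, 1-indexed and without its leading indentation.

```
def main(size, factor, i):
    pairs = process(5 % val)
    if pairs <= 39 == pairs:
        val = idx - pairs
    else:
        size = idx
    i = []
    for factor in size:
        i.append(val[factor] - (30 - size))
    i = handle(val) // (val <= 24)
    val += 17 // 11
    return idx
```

Transformed code:
def main(size, factor, i):
    pairs = process(5 % val)
    if pairs <= 39 == pairs:
        val = idx - pairs
    else:
        size = idx
    i = [val[factor] - (30 - size) for factor in size]
    i = handle(val) // (val <= 24)
    val += 17 // 11
    return idx

i = [val[factor] - (30 - size) for factor in size]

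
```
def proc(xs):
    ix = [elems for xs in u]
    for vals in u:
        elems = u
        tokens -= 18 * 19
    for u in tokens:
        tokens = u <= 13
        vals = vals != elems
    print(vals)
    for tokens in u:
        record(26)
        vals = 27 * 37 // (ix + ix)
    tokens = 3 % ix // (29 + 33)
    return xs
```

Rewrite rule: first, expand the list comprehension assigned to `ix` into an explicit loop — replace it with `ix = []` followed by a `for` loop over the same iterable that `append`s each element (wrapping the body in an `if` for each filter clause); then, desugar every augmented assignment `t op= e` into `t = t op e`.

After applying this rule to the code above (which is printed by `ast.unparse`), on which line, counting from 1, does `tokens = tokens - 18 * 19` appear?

7

Transformed code:
def proc(xs):
    ix = []
    for xs in u:
        ix.append(elems)
    for vals in u:
        elems = u
        tokens = tokens - 18 * 19
    for u in tokens:
        tokens = u <= 13
        vals = vals != elems
    print(vals)
    for tokens in u:
        record(26)
        vals = 27 * 37 // (ix + ix)
    tokens = 3 % ix // (29 + 33)
    return xs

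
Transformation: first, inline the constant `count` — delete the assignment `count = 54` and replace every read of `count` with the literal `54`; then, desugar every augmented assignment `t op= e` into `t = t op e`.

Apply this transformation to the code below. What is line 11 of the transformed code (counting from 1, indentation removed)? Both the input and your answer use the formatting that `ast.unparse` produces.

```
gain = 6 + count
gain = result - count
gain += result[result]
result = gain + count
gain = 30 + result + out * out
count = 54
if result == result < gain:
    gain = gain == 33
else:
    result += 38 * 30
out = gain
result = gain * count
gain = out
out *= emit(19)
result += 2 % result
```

result = gain * 54

Transformed code:
gain = 6 + 54
gain = result - 54
gain = gain + result[result]
result = gain + 54
gain = 30 + result + out * out
if result == result < gain:
    gain = gain == 33
else:
    result = result + 38 * 30
out = gain
result = gain * 54
gain = out
out = out * emit(19)
result = result + 2 % result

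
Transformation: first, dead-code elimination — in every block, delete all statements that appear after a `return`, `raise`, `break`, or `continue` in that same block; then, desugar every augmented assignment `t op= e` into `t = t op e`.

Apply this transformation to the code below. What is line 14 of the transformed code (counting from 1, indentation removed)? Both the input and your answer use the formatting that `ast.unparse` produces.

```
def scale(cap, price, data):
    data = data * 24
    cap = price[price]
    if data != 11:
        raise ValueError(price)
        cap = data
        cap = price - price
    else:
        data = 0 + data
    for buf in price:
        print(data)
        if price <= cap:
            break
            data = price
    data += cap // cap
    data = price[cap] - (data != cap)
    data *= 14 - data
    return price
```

data = data * (14 - data)

Transformed code:
def scale(cap, price, data):
    data = data * 24
    cap = price[price]
    if data != 11:
        raise ValueError(price)
    else:
        data = 0 + data
    for buf in price:
        print(data)
        if price <= cap:
            break
    data = data + cap // cap
    data = price[cap] - (data != cap)
    data = data * (14 - data)
    return price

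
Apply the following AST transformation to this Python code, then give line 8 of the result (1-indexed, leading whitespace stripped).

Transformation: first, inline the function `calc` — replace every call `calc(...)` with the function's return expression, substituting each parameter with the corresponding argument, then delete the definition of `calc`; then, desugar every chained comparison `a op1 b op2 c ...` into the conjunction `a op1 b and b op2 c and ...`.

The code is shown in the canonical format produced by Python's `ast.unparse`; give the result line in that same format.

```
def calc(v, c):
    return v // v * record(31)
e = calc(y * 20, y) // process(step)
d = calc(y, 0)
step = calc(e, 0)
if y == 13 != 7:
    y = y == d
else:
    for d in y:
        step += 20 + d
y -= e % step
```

Transformed code:
e = y * 20 // (y * 20) * record(31) // process(step)
d = y // y * record(31)
step = e // e * record(31)
if y == 13 and 13 != 7:
    y = y == d
else:
    for d in y:
        step += 20 + d
y -= e % step

step += 20 + d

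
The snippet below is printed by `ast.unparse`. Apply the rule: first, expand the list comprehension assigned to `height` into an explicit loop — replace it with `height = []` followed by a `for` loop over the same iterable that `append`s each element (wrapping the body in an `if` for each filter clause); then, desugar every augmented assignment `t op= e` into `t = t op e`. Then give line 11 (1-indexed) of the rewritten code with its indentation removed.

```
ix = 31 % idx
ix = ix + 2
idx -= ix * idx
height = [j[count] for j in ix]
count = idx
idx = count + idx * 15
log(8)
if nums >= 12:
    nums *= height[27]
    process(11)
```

nums = nums * height[27]

Transformed code:
ix = 31 % idx
ix = ix + 2
idx = idx - ix * idx
height = []
for j in ix:
    height.append(j[count])
count = idx
idx = count + idx * 15
log(8)
if nums >= 12:
    nums = nums * height[27]
    process(11)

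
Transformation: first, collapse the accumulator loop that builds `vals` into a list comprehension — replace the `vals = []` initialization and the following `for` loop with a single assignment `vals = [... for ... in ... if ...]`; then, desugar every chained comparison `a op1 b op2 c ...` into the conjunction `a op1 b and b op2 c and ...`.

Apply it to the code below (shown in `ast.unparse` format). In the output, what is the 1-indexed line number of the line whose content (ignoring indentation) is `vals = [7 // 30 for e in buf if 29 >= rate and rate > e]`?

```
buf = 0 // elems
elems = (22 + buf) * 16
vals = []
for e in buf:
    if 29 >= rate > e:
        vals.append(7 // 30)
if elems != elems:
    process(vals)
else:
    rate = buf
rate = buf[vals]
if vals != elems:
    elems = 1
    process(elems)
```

Transformed code:
buf = 0 // elems
elems = (22 + buf) * 16
vals = [7 // 30 for e in buf if 29 >= rate and rate > e]
if elems != elems:
    process(vals)
else:
    rate = buf
rate = buf[vals]
if vals != elems:
    elems = 1
    process(elems)

3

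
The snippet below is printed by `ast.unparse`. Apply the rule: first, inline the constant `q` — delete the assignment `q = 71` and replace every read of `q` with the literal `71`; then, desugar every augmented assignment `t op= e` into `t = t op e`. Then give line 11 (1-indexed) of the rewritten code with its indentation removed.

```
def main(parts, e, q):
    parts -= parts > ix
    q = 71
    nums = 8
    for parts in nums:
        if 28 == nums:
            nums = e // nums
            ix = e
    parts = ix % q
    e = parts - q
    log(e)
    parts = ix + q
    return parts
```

Transformed code:
def main(parts, e, q):
    parts = parts - (parts > ix)
    nums = 8
    for parts in nums:
        if 28 == nums:
            nums = e // nums
            ix = e
    parts = ix % 71
    e = parts - 71
    log(e)
    parts = ix + 71
    return parts

parts = ix + 71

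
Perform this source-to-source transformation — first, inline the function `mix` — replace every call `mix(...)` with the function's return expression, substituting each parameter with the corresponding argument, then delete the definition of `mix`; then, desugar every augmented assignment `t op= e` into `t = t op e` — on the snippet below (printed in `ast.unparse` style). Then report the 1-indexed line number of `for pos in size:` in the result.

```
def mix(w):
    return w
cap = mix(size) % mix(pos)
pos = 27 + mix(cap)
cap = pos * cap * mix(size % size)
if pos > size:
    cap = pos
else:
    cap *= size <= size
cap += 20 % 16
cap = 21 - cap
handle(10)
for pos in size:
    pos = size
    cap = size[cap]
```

Transformed code:
cap = size % pos
pos = 27 + cap
cap = pos * cap * (size % size)
if pos > size:
    cap = pos
else:
    cap = cap * (size <= size)
cap = cap + 20 % 16
cap = 21 - cap
handle(10)
for pos in size:
    pos = size
    cap = size[cap]

11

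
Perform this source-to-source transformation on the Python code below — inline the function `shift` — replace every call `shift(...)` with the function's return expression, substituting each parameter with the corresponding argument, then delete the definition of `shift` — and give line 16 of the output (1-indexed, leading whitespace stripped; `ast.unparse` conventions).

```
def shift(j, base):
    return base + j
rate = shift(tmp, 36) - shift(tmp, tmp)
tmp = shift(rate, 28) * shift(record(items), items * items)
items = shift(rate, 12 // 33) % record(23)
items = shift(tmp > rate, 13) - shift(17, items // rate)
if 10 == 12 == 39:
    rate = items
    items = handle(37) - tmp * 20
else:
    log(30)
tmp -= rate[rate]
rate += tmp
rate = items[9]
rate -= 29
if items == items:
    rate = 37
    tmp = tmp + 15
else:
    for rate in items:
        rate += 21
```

tmp = tmp + 15

Transformed code:
rate = 36 + tmp - (tmp + tmp)
tmp = (28 + rate) * (items * items + record(items))
items = (12 // 33 + rate) % record(23)
items = 13 + (tmp > rate) - (items // rate + 17)
if 10 == 12 == 39:
    rate = items
    items = handle(37) - tmp * 20
else:
    log(30)
tmp -= rate[rate]
rate += tmp
rate = items[9]
rate -= 29
if items == items:
    rate = 37
    tmp = tmp + 15
else:
    for rate in items:
        rate += 21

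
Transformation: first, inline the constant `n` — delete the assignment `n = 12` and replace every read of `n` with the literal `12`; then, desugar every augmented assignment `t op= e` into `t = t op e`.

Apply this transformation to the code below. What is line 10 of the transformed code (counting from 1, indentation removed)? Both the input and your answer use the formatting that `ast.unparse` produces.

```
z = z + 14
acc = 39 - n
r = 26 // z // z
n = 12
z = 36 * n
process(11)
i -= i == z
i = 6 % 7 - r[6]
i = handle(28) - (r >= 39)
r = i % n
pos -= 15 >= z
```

Transformed code:
z = z + 14
acc = 39 - 12
r = 26 // z // z
z = 36 * 12
process(11)
i = i - (i == z)
i = 6 % 7 - r[6]
i = handle(28) - (r >= 39)
r = i % 12
pos = pos - (15 >= z)

pos = pos - (15 >= z)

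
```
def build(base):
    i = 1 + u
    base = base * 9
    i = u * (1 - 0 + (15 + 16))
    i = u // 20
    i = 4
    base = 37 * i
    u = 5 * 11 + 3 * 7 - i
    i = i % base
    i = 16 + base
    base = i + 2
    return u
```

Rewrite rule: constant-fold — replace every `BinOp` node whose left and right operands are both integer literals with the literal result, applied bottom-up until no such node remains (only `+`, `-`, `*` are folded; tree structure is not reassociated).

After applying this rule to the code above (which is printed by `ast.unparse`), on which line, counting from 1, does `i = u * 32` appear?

4

Transformed code:
def build(base):
    i = 1 + u
    base = base * 9
    i = u * 32
    i = u // 20
    i = 4
    base = 37 * i
    u = 76 - i
    i = i % base
    i = 16 + base
    base = i + 2
    return u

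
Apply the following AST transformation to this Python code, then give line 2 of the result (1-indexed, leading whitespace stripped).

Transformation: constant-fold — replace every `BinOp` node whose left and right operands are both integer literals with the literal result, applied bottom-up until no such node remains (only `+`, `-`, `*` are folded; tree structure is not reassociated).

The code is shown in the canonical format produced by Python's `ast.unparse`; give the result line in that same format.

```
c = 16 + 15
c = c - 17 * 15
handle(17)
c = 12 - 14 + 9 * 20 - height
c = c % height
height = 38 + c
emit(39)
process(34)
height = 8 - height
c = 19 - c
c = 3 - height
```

c = c - 255

Transformed code:
c = 31
c = c - 255
handle(17)
c = 178 - height
c = c % height
height = 38 + c
emit(39)
process(34)
height = 8 - height
c = 19 - c
c = 3 - height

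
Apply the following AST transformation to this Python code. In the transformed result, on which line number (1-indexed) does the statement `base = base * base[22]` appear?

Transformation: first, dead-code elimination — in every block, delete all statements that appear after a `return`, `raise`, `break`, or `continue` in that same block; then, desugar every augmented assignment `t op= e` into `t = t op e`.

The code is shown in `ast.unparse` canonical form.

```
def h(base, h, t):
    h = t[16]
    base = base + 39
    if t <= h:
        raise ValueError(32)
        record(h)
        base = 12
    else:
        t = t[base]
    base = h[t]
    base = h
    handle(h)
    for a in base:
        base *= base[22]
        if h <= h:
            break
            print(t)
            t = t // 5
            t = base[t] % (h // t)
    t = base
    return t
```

Transformed code:
def h(base, h, t):
    h = t[16]
    base = base + 39
    if t <= h:
        raise ValueError(32)
    else:
        t = t[base]
    base = h[t]
    base = h
    handle(h)
    for a in base:
        base = base * base[22]
        if h <= h:
            break
    t = base
    return t

12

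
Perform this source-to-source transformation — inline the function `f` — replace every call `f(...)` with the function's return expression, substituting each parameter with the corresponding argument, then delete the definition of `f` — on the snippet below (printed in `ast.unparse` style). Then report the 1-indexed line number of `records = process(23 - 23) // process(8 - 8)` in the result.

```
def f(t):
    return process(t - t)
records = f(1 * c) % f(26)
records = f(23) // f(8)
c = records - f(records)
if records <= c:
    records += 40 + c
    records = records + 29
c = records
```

Transformed code:
records = process(1 * c - 1 * c) % process(26 - 26)
records = process(23 - 23) // process(8 - 8)
c = records - process(records - records)
if records <= c:
    records += 40 + c
    records = records + 29
c = records

2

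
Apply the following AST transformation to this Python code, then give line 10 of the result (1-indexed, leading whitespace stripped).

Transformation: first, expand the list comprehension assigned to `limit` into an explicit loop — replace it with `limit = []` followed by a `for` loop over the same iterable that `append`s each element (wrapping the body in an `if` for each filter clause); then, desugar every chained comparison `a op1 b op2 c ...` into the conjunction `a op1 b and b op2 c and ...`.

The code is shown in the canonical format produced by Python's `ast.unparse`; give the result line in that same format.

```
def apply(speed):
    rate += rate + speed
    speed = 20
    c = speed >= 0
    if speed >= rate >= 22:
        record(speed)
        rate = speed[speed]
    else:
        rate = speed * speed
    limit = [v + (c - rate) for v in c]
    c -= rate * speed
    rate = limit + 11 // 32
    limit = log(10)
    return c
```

Transformed code:
def apply(speed):
    rate += rate + speed
    speed = 20
    c = speed >= 0
    if speed >= rate and rate >= 22:
        record(speed)
        rate = speed[speed]
    else:
        rate = speed * speed
    limit = []
    for v in c:
        limit.append(v + (c - rate))
    c -= rate * speed
    rate = limit + 11 // 32
    limit = log(10)
    return c

limit = []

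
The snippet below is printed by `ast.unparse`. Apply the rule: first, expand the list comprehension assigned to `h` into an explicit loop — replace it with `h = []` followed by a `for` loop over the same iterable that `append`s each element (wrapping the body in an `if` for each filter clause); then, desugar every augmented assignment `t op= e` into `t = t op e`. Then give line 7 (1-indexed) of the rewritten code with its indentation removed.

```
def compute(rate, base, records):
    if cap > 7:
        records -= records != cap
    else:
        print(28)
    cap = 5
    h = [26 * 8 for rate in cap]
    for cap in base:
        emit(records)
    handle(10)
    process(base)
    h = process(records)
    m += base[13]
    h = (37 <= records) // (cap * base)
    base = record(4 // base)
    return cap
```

h = []

Transformed code:
def compute(rate, base, records):
    if cap > 7:
        records = records - (records != cap)
    else:
        print(28)
    cap = 5
    h = []
    for rate in cap:
        h.append(26 * 8)
    for cap in base:
        emit(records)
    handle(10)
    process(base)
    h = process(records)
    m = m + base[13]
    h = (37 <= records) // (cap * base)
    base = record(4 // base)
    return cap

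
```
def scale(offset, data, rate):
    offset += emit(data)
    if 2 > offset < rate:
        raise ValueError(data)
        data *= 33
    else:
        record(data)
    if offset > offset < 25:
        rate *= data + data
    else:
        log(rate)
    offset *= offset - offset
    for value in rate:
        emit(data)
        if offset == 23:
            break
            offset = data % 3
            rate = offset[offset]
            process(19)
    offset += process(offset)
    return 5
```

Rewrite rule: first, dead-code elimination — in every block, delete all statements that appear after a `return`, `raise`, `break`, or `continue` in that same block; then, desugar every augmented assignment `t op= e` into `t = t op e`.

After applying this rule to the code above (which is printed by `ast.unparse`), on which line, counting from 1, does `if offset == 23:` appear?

14

Transformed code:
def scale(offset, data, rate):
    offset = offset + emit(data)
    if 2 > offset < rate:
        raise ValueError(data)
    else:
        record(data)
    if offset > offset < 25:
        rate = rate * (data + data)
    else:
        log(rate)
    offset = offset * (offset - offset)
    for value in rate:
        emit(data)
        if offset == 23:
            break
    offset = offset + process(offset)
    return 5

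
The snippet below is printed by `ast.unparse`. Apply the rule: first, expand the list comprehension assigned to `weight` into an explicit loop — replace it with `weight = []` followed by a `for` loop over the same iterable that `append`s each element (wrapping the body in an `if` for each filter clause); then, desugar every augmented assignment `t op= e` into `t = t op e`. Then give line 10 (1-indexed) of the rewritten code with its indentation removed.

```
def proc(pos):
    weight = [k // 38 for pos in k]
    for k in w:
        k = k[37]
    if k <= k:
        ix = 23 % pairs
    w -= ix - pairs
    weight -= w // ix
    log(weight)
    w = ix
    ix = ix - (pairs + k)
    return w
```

weight = weight - w // ix

Transformed code:
def proc(pos):
    weight = []
    for pos in k:
        weight.append(k // 38)
    for k in w:
        k = k[37]
    if k <= k:
        ix = 23 % pairs
    w = w - (ix - pairs)
    weight = weight - w // ix
    log(weight)
    w = ix
    ix = ix - (pairs + k)
    return w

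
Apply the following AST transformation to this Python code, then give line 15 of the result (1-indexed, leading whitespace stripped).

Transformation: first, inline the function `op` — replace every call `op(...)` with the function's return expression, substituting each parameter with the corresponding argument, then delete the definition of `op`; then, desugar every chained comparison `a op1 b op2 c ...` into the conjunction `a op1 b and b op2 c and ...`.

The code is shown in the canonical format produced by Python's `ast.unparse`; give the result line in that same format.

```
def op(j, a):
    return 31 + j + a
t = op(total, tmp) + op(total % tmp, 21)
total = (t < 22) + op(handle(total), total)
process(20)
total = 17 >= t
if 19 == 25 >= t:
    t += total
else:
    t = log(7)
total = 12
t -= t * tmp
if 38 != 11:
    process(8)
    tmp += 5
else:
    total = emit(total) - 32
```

total = emit(total) - 32

Transformed code:
t = 31 + total + tmp + (31 + total % tmp + 21)
total = (t < 22) + (31 + handle(total) + total)
process(20)
total = 17 >= t
if 19 == 25 and 25 >= t:
    t += total
else:
    t = log(7)
total = 12
t -= t * tmp
if 38 != 11:
    process(8)
    tmp += 5
else:
    total = emit(total) - 32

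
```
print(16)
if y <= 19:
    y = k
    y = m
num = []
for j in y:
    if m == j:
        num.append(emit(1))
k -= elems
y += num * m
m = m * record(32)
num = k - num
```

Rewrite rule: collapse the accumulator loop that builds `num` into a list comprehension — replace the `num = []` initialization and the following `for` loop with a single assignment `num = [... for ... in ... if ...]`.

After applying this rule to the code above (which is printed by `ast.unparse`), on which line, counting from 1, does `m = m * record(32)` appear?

8

Transformed code:
print(16)
if y <= 19:
    y = k
    y = m
num = [emit(1) for j in y if m == j]
k -= elems
y += num * m
m = m * record(32)
num = k - num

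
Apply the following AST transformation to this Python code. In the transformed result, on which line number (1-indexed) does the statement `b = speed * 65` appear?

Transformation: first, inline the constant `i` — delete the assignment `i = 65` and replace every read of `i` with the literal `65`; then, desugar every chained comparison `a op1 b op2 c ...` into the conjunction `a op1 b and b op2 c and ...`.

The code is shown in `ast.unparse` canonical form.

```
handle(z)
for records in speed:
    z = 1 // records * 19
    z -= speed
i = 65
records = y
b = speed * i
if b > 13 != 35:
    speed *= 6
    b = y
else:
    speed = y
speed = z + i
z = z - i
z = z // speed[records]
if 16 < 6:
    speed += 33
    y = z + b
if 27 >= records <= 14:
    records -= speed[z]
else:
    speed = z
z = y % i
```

Transformed code:
handle(z)
for records in speed:
    z = 1 // records * 19
    z -= speed
records = y
b = speed * 65
if b > 13 and 13 != 35:
    speed *= 6
    b = y
else:
    speed = y
speed = z + 65
z = z - 65
z = z // speed[records]
if 16 < 6:
    speed += 33
    y = z + b
if 27 >= records and records <= 14:
    records -= speed[z]
else:
    speed = z
z = y % 65

6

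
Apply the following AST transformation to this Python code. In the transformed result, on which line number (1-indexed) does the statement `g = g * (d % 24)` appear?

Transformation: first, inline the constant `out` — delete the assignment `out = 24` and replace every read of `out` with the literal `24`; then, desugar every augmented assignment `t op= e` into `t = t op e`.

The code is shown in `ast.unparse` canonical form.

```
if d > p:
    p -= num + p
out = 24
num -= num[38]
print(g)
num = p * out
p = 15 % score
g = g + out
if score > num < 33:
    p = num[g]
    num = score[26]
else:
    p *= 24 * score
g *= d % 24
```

13

Transformed code:
if d > p:
    p = p - (num + p)
num = num - num[38]
print(g)
num = p * 24
p = 15 % score
g = g + 24
if score > num < 33:
    p = num[g]
    num = score[26]
else:
    p = p * (24 * score)
g = g * (d % 24)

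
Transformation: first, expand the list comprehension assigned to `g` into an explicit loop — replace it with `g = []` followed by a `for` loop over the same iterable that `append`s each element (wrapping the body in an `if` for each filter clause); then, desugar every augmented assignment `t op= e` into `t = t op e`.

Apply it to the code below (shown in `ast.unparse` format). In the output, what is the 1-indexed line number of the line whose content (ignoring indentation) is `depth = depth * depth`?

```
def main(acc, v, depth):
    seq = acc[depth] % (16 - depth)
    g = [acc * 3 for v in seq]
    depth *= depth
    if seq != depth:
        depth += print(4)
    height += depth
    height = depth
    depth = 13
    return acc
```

6

Transformed code:
def main(acc, v, depth):
    seq = acc[depth] % (16 - depth)
    g = []
    for v in seq:
        g.append(acc * 3)
    depth = depth * depth
    if seq != depth:
        depth = depth + print(4)
    height = height + depth
    height = depth
    depth = 13
    return acc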